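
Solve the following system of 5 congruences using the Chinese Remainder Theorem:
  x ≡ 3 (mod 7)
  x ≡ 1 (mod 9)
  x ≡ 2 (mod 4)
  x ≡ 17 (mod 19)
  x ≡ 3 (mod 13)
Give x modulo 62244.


Product of moduli M = 7 · 9 · 4 · 19 · 13 = 62244.
Merge one congruence at a time:
  Start: x ≡ 3 (mod 7).
  Combine with x ≡ 1 (mod 9); new modulus lcm = 63.
    Write x = 3 + 7·t and substitute into x ≡ 1 (mod 9): 7·t ≡ 1 − 3 = -2 (mod 9).
    Reduce coefficients mod 9: 7·t ≡ 7 (mod 9).
    The inverse of 7 mod 9 is 4 (since 7·4 = 28 = 3·9 + 1), so t ≡ 4·7 = 28 ≡ 1 (mod 9).
    Then x = 3 + 7·1 = 10, valid modulo lcm(7, 9) = 63: x ≡ 10 (mod 63).
  Combine with x ≡ 2 (mod 4); new modulus lcm = 252.
    Write x = 10 + 63·t and substitute into x ≡ 2 (mod 4): 63·t ≡ 2 − 10 = -8 (mod 4).
    Reduce coefficients mod 4: 3·t ≡ 0 (mod 4).
    The inverse of 3 mod 4 is 3 (since 3·3 = 9 = 2·4 + 1), so t ≡ 3·0 = 0 ≡ 0 (mod 4).
    Then x = 10 + 63·0 = 10, valid modulo lcm(63, 4) = 252: x ≡ 10 (mod 252).
  Combine with x ≡ 17 (mod 19); new modulus lcm = 4788.
    Write x = 10 + 252·t and substitute into x ≡ 17 (mod 19): 252·t ≡ 17 − 10 = 7 (mod 19).
    Reduce coefficients mod 19: 5·t ≡ 7 (mod 19).
    The inverse of 5 mod 19 is 4 (since 5·4 = 20 = 1·19 + 1), so t ≡ 4·7 = 28 ≡ 9 (mod 19).
    Then x = 10 + 252·9 = 2278, valid modulo lcm(252, 19) = 4788: x ≡ 2278 (mod 4788).
  Combine with x ≡ 3 (mod 13); new modulus lcm = 62244.
    Write x = 2278 + 4788·t and substitute into x ≡ 3 (mod 13): 4788·t ≡ 3 − 2278 = -2275 (mod 13).
    Reduce coefficients mod 13: 4·t ≡ 0 (mod 13).
    The inverse of 4 mod 13 is 10 (since 4·10 = 40 = 3·13 + 1), so t ≡ 10·0 = 0 ≡ 0 (mod 13).
    Then x = 2278 + 4788·0 = 2278, valid modulo lcm(4788, 13) = 62244: x ≡ 2278 (mod 62244).
Verify against each original: 2278 mod 7 = 3, 2278 mod 9 = 1, 2278 mod 4 = 2, 2278 mod 19 = 17, 2278 mod 13 = 3.

x ≡ 2278 (mod 62244).


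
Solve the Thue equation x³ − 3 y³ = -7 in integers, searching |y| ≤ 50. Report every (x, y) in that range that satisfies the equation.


The equation is x³ - 3y³ = -7. For fixed y, x³ = 3·y³ − 7, so a solution requires the RHS to be a perfect cube.
Strategy: iterate y from -50 to 50, compute RHS = 3·y³ − 7, and check whether it is a (positive or negative) perfect cube.
Check small values of y:
  y = 0: RHS = -7 is not a perfect cube.
  y = 1: RHS = -4 is not a perfect cube.
  y = -1: RHS = -10 is not a perfect cube.
  y = 2: RHS = 17 is not a perfect cube.
  y = -2: RHS = -31 is not a perfect cube.
  y = 3: RHS = 74 is not a perfect cube.
  y = -3: RHS = -88 is not a perfect cube.
Continuing the search up to |y| = 50 finds no solutions either.
No (x, y) in the scanned range satisfies the equation.

No integer solutions with |y| ≤ 50.


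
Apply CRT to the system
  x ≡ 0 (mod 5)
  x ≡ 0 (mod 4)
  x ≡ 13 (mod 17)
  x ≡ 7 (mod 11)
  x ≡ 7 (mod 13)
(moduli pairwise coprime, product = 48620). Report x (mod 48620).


Product of moduli M = 5 · 4 · 17 · 11 · 13 = 48620.
Merge one congruence at a time:
  Start: x ≡ 0 (mod 5).
  Combine with x ≡ 0 (mod 4); new modulus lcm = 20.
    Write x = 0 + 5·t and substitute into x ≡ 0 (mod 4): 5·t ≡ 0 − 0 = 0 (mod 4).
    Reduce coefficients mod 4: 1·t ≡ 0 (mod 4).
    So t ≡ 0 (mod 4).
    Then x = 0 + 5·0 = 0, valid modulo lcm(5, 4) = 20: x ≡ 0 (mod 20).
  Combine with x ≡ 13 (mod 17); new modulus lcm = 340.
    Write x = 0 + 20·t and substitute into x ≡ 13 (mod 17): 20·t ≡ 13 − 0 = 13 (mod 17).
    Reduce coefficients mod 17: 3·t ≡ 13 (mod 17).
    The inverse of 3 mod 17 is 6 (since 3·6 = 18 = 1·17 + 1), so t ≡ 6·13 = 78 ≡ 10 (mod 17).
    Then x = 0 + 20·10 = 200, valid modulo lcm(20, 17) = 340: x ≡ 200 (mod 340).
  Combine with x ≡ 7 (mod 11); new modulus lcm = 3740.
    Write x = 200 + 340·t and substitute into x ≡ 7 (mod 11): 340·t ≡ 7 − 200 = -193 (mod 11).
    Reduce coefficients mod 11: 10·t ≡ 5 (mod 11).
    The inverse of 10 mod 11 is 10 (since 10·10 = 100 = 9·11 + 1), so t ≡ 10·5 = 50 ≡ 6 (mod 11).
    Then x = 200 + 340·6 = 2240, valid modulo lcm(340, 11) = 3740: x ≡ 2240 (mod 3740).
  Combine with x ≡ 7 (mod 13); new modulus lcm = 48620.
    Write x = 2240 + 3740·t and substitute into x ≡ 7 (mod 13): 3740·t ≡ 7 − 2240 = -2233 (mod 13).
    Reduce coefficients mod 13: 9·t ≡ 3 (mod 13).
    The inverse of 9 mod 13 is 3 (since 9·3 = 27 = 2·13 + 1), so t ≡ 3·3 = 9 ≡ 9 (mod 13).
    Then x = 2240 + 3740·9 = 35900, valid modulo lcm(3740, 13) = 48620: x ≡ 35900 (mod 48620).
Verify against each original: 35900 mod 5 = 0, 35900 mod 4 = 0, 35900 mod 17 = 13, 35900 mod 11 = 7, 35900 mod 13 = 7.

x ≡ 35900 (mod 48620).


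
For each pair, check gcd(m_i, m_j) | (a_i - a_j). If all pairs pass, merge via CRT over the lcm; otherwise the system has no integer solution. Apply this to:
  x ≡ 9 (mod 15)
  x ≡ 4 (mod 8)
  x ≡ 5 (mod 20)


Moduli 15, 8, 20 are not pairwise coprime, so CRT works modulo lcm(m_i) when all pairwise compatibility conditions hold.
Pairwise compatibility: gcd(m_i, m_j) must divide a_i - a_j for every pair.
Merge one congruence at a time:
  Start: x ≡ 9 (mod 15).
  Combine with x ≡ 4 (mod 8): gcd(15, 8) = 1; 4 - 9 = -5, which IS divisible by 1, so compatible.
    Write x = 9 + 15·t and substitute into x ≡ 4 (mod 8): 15·t ≡ 4 − 9 = -5 (mod 8).
    Reduce coefficients mod 8: 7·t ≡ 3 (mod 8).
    The inverse of 7 mod 8 is 7 (since 7·7 = 49 = 6·8 + 1), so t ≡ 7·3 = 21 ≡ 5 (mod 8).
    Then x = 9 + 15·5 = 84, valid modulo lcm(15, 8) = 120: x ≡ 84 (mod 120).
  Combine with x ≡ 5 (mod 20): gcd(120, 20) = 20, and 5 - 84 = -79 is NOT divisible by 20.
    ⇒ system is inconsistent (no integer solution).

No solution (the system is inconsistent).


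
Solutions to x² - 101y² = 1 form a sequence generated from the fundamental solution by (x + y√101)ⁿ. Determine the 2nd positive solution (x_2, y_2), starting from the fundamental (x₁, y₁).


Step 1: Find the fundamental solution (x₁, y₁) of x² - 101y² = 1.
  Expand √101 as a continued fraction. a₀ = ⌊√101⌋ = 10; iterate m_{k+1} = d_k·a_k − m_k, d_{k+1} = (101 − m_{k+1}²)/d_k, a_{k+1} = ⌊(a₀ + m_{k+1})/d_{k+1}⌋ (starting m₀ = 0, d₀ = 1), with convergents p_k = a_k·p_{k-1} + p_{k-2}, q_k = a_k·q_{k-1} + q_{k-2} (p₋₁ = 1, q₋₁ = 0):
  k = 0: a₀ = 10; p₀/q₀ = 10/1; p₀² − 101·q₀² = 100 − 101 = -1.
  k = 1: m = 10, d = 1, a = ⌊(10 + 10)/1⌋ = 20; p/q = (20·10 + 1)/(20·1 + 0) = 201/20; p² − 101·q² = 40401 − 40400 = 1.
  The first convergent with p² − 101·q² = 1 gives the fundamental solution (x₁, y₁) = (201, 20).
Step 2: Apply the recurrence (x_{n+1}, y_{n+1}) = (x₁x_n + 101y₁y_n, x₁y_n + y₁x_n) repeatedly.
  From (x_1, y_1) = (201, 20): x_2 = 201·201 + 101·20·20 = 80801; y_2 = 201·20 + 20·201 = 8040.
Step 3: Verify x_2² - 101·y_2² = 6528801601 - 6528801600 = 1 (should be 1). ✓

(x_1, y_1) = (201, 20); (x_2, y_2) = (80801, 8040).


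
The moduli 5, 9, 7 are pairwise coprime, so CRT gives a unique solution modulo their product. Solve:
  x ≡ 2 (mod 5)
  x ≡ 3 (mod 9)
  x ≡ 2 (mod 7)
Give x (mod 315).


Moduli 5, 9, 7 are pairwise coprime; by CRT there is a unique solution modulo M = 5 · 9 · 7 = 315.
Solve pairwise, accumulating the modulus:
  Start with x ≡ 2 (mod 5).
  Combine with x ≡ 3 (mod 9): since gcd(5, 9) = 1, we get a unique residue mod 45.
    Write x = 2 + 5·t and substitute into x ≡ 3 (mod 9): 5·t ≡ 3 − 2 = 1 (mod 9).
    The inverse of 5 mod 9 is 2 (since 5·2 = 10 = 1·9 + 1), so t ≡ 2·1 = 2 ≡ 2 (mod 9).
    Then x = 2 + 5·2 = 12, valid modulo lcm(5, 9) = 45: x ≡ 12 (mod 45).
  Combine with x ≡ 2 (mod 7): since gcd(45, 7) = 1, we get a unique residue mod 315.
    Write x = 12 + 45·t and substitute into x ≡ 2 (mod 7): 45·t ≡ 2 − 12 = -10 (mod 7).
    Reduce coefficients mod 7: 3·t ≡ 4 (mod 7).
    The inverse of 3 mod 7 is 5 (since 3·5 = 15 = 2·7 + 1), so t ≡ 5·4 = 20 ≡ 6 (mod 7).
    Then x = 12 + 45·6 = 282, valid modulo lcm(45, 7) = 315: x ≡ 282 (mod 315).
Verify: 282 mod 5 = 2 ✓, 282 mod 9 = 3 ✓, 282 mod 7 = 2 ✓.

x ≡ 282 (mod 315).


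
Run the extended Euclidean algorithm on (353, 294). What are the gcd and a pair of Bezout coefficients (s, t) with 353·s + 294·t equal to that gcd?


Euclidean algorithm on (353, 294) — divide until remainder is 0:
  353 = 1 · 294 + 59
  294 = 4 · 59 + 58
  59 = 1 · 58 + 1
  58 = 58 · 1 + 0
gcd(353, 294) = 1.
Track Bezout coefficients alongside the remainders: start with r₀ = 353 = a·1 + b·0 (s = 1, t = 0) and r₁ = 294 = a·0 + b·1 (s = 0, t = 1); each new remainder r_{k+1} = r_{k-1} − q_k·r_k inherits s_{k+1} = s_{k-1} − q_k·s_k, t_{k+1} = t_{k-1} − q_k·t_k, so r_k = a·s_k + b·t_k at every step:
  q = 1: r = 59, s = 1 − 1·0 = 1, t = 0 − 1·1 = -1  (check: 353·1 + 294·(-1) = 59)
  q = 4: r = 58, s = 0 − 4·1 = -4, t = 1 − 4·(-1) = 5  (check: 353·(-4) + 294·5 = 58)
  q = 1: r = 1, s = 1 − 1·(-4) = 5, t = -1 − 1·5 = -6  (check: 353·5 + 294·(-6) = 1)
The row with r = 1 (the gcd) gives the Bezout coefficients s = 5, t = -6.
Result: 353 · (5) + 294 · (-6) = 1.

gcd(353, 294) = 1; s = 5, t = -6 (check: 353·5 + 294·(-6) = 1).


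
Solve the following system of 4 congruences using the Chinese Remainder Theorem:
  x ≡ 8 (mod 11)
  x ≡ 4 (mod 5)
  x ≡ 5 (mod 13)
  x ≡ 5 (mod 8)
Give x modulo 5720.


Product of moduli M = 11 · 5 · 13 · 8 = 5720.
Merge one congruence at a time:
  Start: x ≡ 8 (mod 11).
  Combine with x ≡ 4 (mod 5); new modulus lcm = 55.
    Write x = 8 + 11·t and substitute into x ≡ 4 (mod 5): 11·t ≡ 4 − 8 = -4 (mod 5).
    Reduce coefficients mod 5: 1·t ≡ 1 (mod 5).
    So t ≡ 1 (mod 5).
    Then x = 8 + 11·1 = 19, valid modulo lcm(11, 5) = 55: x ≡ 19 (mod 55).
  Combine with x ≡ 5 (mod 13); new modulus lcm = 715.
    Write x = 19 + 55·t and substitute into x ≡ 5 (mod 13): 55·t ≡ 5 − 19 = -14 (mod 13).
    Reduce coefficients mod 13: 3·t ≡ 12 (mod 13).
    The inverse of 3 mod 13 is 9 (since 3·9 = 27 = 2·13 + 1), so t ≡ 9·12 = 108 ≡ 4 (mod 13).
    Then x = 19 + 55·4 = 239, valid modulo lcm(55, 13) = 715: x ≡ 239 (mod 715).
  Combine with x ≡ 5 (mod 8); new modulus lcm = 5720.
    Write x = 239 + 715·t and substitute into x ≡ 5 (mod 8): 715·t ≡ 5 − 239 = -234 (mod 8).
    Reduce coefficients mod 8: 3·t ≡ 6 (mod 8).
    The inverse of 3 mod 8 is 3 (since 3·3 = 9 = 1·8 + 1), so t ≡ 3·6 = 18 ≡ 2 (mod 8).
    Then x = 239 + 715·2 = 1669, valid modulo lcm(715, 8) = 5720: x ≡ 1669 (mod 5720).
Verify against each original: 1669 mod 11 = 8, 1669 mod 5 = 4, 1669 mod 13 = 5, 1669 mod 8 = 5.

x ≡ 1669 (mod 5720).


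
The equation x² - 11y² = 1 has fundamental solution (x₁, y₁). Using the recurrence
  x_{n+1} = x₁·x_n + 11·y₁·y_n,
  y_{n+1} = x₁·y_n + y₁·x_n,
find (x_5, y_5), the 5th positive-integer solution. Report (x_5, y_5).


Step 1: Find the fundamental solution (x₁, y₁) of x² - 11y² = 1.
  Expand √11 as a continued fraction. a₀ = ⌊√11⌋ = 3; iterate m_{k+1} = d_k·a_k − m_k, d_{k+1} = (11 − m_{k+1}²)/d_k, a_{k+1} = ⌊(a₀ + m_{k+1})/d_{k+1}⌋ (starting m₀ = 0, d₀ = 1), with convergents p_k = a_k·p_{k-1} + p_{k-2}, q_k = a_k·q_{k-1} + q_{k-2} (p₋₁ = 1, q₋₁ = 0):
  k = 0: a₀ = 3; p₀/q₀ = 3/1; p₀² − 11·q₀² = 9 − 11 = -2.
  k = 1: m = 3, d = 2, a = ⌊(3 + 3)/2⌋ = 3; p/q = (3·3 + 1)/(3·1 + 0) = 10/3; p² − 11·q² = 100 − 99 = 1.
  The first convergent with p² − 11·q² = 1 gives the fundamental solution (x₁, y₁) = (10, 3).
Step 2: Apply the recurrence (x_{n+1}, y_{n+1}) = (x₁x_n + 11y₁y_n, x₁y_n + y₁x_n) repeatedly.
  From (x_1, y_1) = (10, 3): x_2 = 10·10 + 11·3·3 = 199; y_2 = 10·3 + 3·10 = 60.
  From (x_2, y_2) = (199, 60): x_3 = 10·199 + 11·3·60 = 3970; y_3 = 10·60 + 3·199 = 1197.
  From (x_3, y_3) = (3970, 1197): x_4 = 10·3970 + 11·3·1197 = 79201; y_4 = 10·1197 + 3·3970 = 23880.
  From (x_4, y_4) = (79201, 23880): x_5 = 10·79201 + 11·3·23880 = 1580050; y_5 = 10·23880 + 3·79201 = 476403.
Step 3: Verify x_5² - 11·y_5² = 2496558002500 - 2496558002499 = 1 (should be 1). ✓

(x_1, y_1) = (10, 3); (x_5, y_5) = (1580050, 476403).


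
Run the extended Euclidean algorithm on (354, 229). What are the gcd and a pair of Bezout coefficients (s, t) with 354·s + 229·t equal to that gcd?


Euclidean algorithm on (354, 229) — divide until remainder is 0:
  354 = 1 · 229 + 125
  229 = 1 · 125 + 104
  125 = 1 · 104 + 21
  104 = 4 · 21 + 20
  21 = 1 · 20 + 1
  20 = 20 · 1 + 0
gcd(354, 229) = 1.
Track Bezout coefficients alongside the remainders: start with r₀ = 354 = a·1 + b·0 (s = 1, t = 0) and r₁ = 229 = a·0 + b·1 (s = 0, t = 1); each new remainder r_{k+1} = r_{k-1} − q_k·r_k inherits s_{k+1} = s_{k-1} − q_k·s_k, t_{k+1} = t_{k-1} − q_k·t_k, so r_k = a·s_k + b·t_k at every step:
  q = 1: r = 125, s = 1 − 1·0 = 1, t = 0 − 1·1 = -1  (check: 354·1 + 229·(-1) = 125)
  q = 1: r = 104, s = 0 − 1·1 = -1, t = 1 − 1·(-1) = 2  (check: 354·(-1) + 229·2 = 104)
  q = 1: r = 21, s = 1 − 1·(-1) = 2, t = -1 − 1·2 = -3  (check: 354·2 + 229·(-3) = 21)
  q = 4: r = 20, s = -1 − 4·2 = -9, t = 2 − 4·(-3) = 14  (check: 354·(-9) + 229·14 = 20)
  q = 1: r = 1, s = 2 − 1·(-9) = 11, t = -3 − 1·14 = -17  (check: 354·11 + 229·(-17) = 1)
The row with r = 1 (the gcd) gives the Bezout coefficients s = 11, t = -17.
Result: 354 · (11) + 229 · (-17) = 1.

gcd(354, 229) = 1; s = 11, t = -17 (check: 354·11 + 229·(-17) = 1).


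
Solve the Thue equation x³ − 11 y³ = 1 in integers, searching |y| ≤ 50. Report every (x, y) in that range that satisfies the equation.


The equation is x³ - 11y³ = 1. For fixed y, x³ = 11·y³ + 1, so a solution requires the RHS to be a perfect cube.
Strategy: iterate y from -50 to 50, compute RHS = 11·y³ + 1, and check whether it is a (positive or negative) perfect cube.
Check small values of y:
  y = 0: RHS = 1 = (1)³ ⇒ x = 1 works.
  y = 1: RHS = 12 is not a perfect cube.
  y = -1: RHS = -10 is not a perfect cube.
  y = 2: RHS = 89 is not a perfect cube.
  y = -2: RHS = -87 is not a perfect cube.
  y = 3: RHS = 298 is not a perfect cube.
  y = -3: RHS = -296 is not a perfect cube.
Continuing the search up to |y| = 50 finds no further solutions beyond those listed.
Collected solutions: (1, 0).

Solutions (with |y| ≤ 50): (1, 0).


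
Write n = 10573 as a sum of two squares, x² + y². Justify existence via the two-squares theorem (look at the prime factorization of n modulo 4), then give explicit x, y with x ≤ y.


Step 1: Factor n = 10573 = 97 · 109.
Step 2: Check the mod-4 condition on each prime factor: 97 ≡ 1 (mod 4), exponent 1; 109 ≡ 1 (mod 4), exponent 1.
All primes ≡ 3 (mod 4) appear to even exponent (or don't appear), so by the two-squares theorem n IS expressible as a sum of two squares.
Step 3: Build a representation. Here n = 97 · 109 is a product of primes ≡ 1 (mod 4). Each prime p ≡ 1 (mod 4) is itself a sum of two squares; find a² by testing p − a² for a perfect square:
  97: 97 − 1² = 96, 97 − 2² = 93, 97 − 3² = 88, 97 − 4² = 81 = 9² ⇒ 97 = 4² + 9².
  109: 109 − 1² = 108, 109 − 2² = 105, 109 − 3² = 100 = 10² ⇒ 109 = 3² + 10².
  Combine using the Brahmagupta–Fibonacci identity (a² + b²)(c² + d²) = (ac − bd)² + (ad + bc)² = (ac + bd)² + (ad − bc)²:
  97 · 109 = 10573: from (4² + 9²)(3² + 10²), take (4·3 − 9·10, 4·10 + 9·3) = (12 − 90, 40 + 27) = (-78, 67); dropping signs (only squares matter) gives (78, 67); check 78² + 67² = 6084 + 4489 = 10573 ✓.
Step 4: Order so x ≤ y and verify: 67² + 78² = 4489 + 6084 = 10573 = n. ✓

n = 10573 = 67² + 78² (one valid representation with x ≤ y).


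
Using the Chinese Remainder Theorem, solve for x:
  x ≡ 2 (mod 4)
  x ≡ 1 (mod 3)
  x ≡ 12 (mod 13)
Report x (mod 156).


Moduli 4, 3, 13 are pairwise coprime; by CRT there is a unique solution modulo M = 4 · 3 · 13 = 156.
Solve pairwise, accumulating the modulus:
  Start with x ≡ 2 (mod 4).
  Combine with x ≡ 1 (mod 3): since gcd(4, 3) = 1, we get a unique residue mod 12.
    Write x = 2 + 4·t and substitute into x ≡ 1 (mod 3): 4·t ≡ 1 − 2 = -1 (mod 3).
    Reduce coefficients mod 3: 1·t ≡ 2 (mod 3).
    So t ≡ 2 (mod 3).
    Then x = 2 + 4·2 = 10, valid modulo lcm(4, 3) = 12: x ≡ 10 (mod 12).
  Combine with x ≡ 12 (mod 13): since gcd(12, 13) = 1, we get a unique residue mod 156.
    Write x = 10 + 12·t and substitute into x ≡ 12 (mod 13): 12·t ≡ 12 − 10 = 2 (mod 13).
    The inverse of 12 mod 13 is 12 (since 12·12 = 144 = 11·13 + 1), so t ≡ 12·2 = 24 ≡ 11 (mod 13).
    Then x = 10 + 12·11 = 142, valid modulo lcm(12, 13) = 156: x ≡ 142 (mod 156).
Verify: 142 mod 4 = 2 ✓, 142 mod 3 = 1 ✓, 142 mod 13 = 12 ✓.

x ≡ 142 (mod 156).


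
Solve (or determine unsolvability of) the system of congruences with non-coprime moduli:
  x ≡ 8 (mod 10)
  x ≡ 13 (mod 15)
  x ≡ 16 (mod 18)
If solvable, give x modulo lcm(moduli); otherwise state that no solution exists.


Moduli 10, 15, 18 are not pairwise coprime, so CRT works modulo lcm(m_i) when all pairwise compatibility conditions hold.
Pairwise compatibility: gcd(m_i, m_j) must divide a_i - a_j for every pair.
Merge one congruence at a time:
  Start: x ≡ 8 (mod 10).
  Combine with x ≡ 13 (mod 15): gcd(10, 15) = 5; 13 - 8 = 5, which IS divisible by 5, so compatible.
    Write x = 8 + 10·t and substitute into x ≡ 13 (mod 15): 10·t ≡ 13 − 8 = 5 (mod 15).
    Divide the congruence (and modulus) by g = 5: 2·t ≡ 1 (mod 3).
    The inverse of 2 mod 3 is 2 (since 2·2 = 4 = 1·3 + 1), so t ≡ 2·1 = 2 ≡ 2 (mod 3).
    Then x = 8 + 10·2 = 28, valid modulo lcm(10, 15) = 30: x ≡ 28 (mod 30).
  Combine with x ≡ 16 (mod 18): gcd(30, 18) = 6; 16 - 28 = -12, which IS divisible by 6, so compatible.
    Write x = 28 + 30·t and substitute into x ≡ 16 (mod 18): 30·t ≡ 16 − 28 = -12 (mod 18).
    Divide the congruence (and modulus) by g = 6: 5·t ≡ -2 (mod 3).
    Reduce coefficients mod 3: 2·t ≡ 1 (mod 3).
    The inverse of 2 mod 3 is 2 (since 2·2 = 4 = 1·3 + 1), so t ≡ 2·1 = 2 ≡ 2 (mod 3).
    Then x = 28 + 30·2 = 88, valid modulo lcm(30, 18) = 90: x ≡ 88 (mod 90).
Verify: 88 mod 10 = 8, 88 mod 15 = 13, 88 mod 18 = 16.

x ≡ 88 (mod 90).


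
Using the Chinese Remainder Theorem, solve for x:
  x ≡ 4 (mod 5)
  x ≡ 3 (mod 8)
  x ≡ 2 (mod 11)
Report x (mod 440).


Moduli 5, 8, 11 are pairwise coprime; by CRT there is a unique solution modulo M = 5 · 8 · 11 = 440.
Solve pairwise, accumulating the modulus:
  Start with x ≡ 4 (mod 5).
  Combine with x ≡ 3 (mod 8): since gcd(5, 8) = 1, we get a unique residue mod 40.
    Write x = 4 + 5·t and substitute into x ≡ 3 (mod 8): 5·t ≡ 3 − 4 = -1 (mod 8).
    Reduce coefficients mod 8: 5·t ≡ 7 (mod 8).
    The inverse of 5 mod 8 is 5 (since 5·5 = 25 = 3·8 + 1), so t ≡ 5·7 = 35 ≡ 3 (mod 8).
    Then x = 4 + 5·3 = 19, valid modulo lcm(5, 8) = 40: x ≡ 19 (mod 40).
  Combine with x ≡ 2 (mod 11): since gcd(40, 11) = 1, we get a unique residue mod 440.
    Write x = 19 + 40·t and substitute into x ≡ 2 (mod 11): 40·t ≡ 2 − 19 = -17 (mod 11).
    Reduce coefficients mod 11: 7·t ≡ 5 (mod 11).
    The inverse of 7 mod 11 is 8 (since 7·8 = 56 = 5·11 + 1), so t ≡ 8·5 = 40 ≡ 7 (mod 11).
    Then x = 19 + 40·7 = 299, valid modulo lcm(40, 11) = 440: x ≡ 299 (mod 440).
Verify: 299 mod 5 = 4 ✓, 299 mod 8 = 3 ✓, 299 mod 11 = 2 ✓.

x ≡ 299 (mod 440).


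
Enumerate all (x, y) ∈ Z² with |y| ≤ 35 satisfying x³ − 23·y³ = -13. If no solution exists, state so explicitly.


The equation is x³ - 23y³ = -13. For fixed y, x³ = 23·y³ − 13, so a solution requires the RHS to be a perfect cube.
Strategy: iterate y from -35 to 35, compute RHS = 23·y³ − 13, and check whether it is a (positive or negative) perfect cube.
Check small values of y:
  y = 0: RHS = -13 is not a perfect cube.
  y = 1: RHS = 10 is not a perfect cube.
  y = -1: RHS = -36 is not a perfect cube.
  y = 2: RHS = 171 is not a perfect cube.
  y = -2: RHS = -197 is not a perfect cube.
  y = 3: RHS = 608 is not a perfect cube.
  y = -3: RHS = -634 is not a perfect cube.
Continuing the search up to |y| = 35 finds no solutions either.
No (x, y) in the scanned range satisfies the equation.

No integer solutions with |y| ≤ 35.


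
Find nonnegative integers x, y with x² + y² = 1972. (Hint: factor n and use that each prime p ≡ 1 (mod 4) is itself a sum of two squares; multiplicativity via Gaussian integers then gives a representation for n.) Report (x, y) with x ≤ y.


Step 1: Factor n = 1972 = 2^2 · 17 · 29.
Step 2: Check the mod-4 condition on each prime factor: 2 = 2 (special); 17 ≡ 1 (mod 4), exponent 1; 29 ≡ 1 (mod 4), exponent 1.
All primes ≡ 3 (mod 4) appear to even exponent (or don't appear), so by the two-squares theorem n IS expressible as a sum of two squares.
Step 3: Build a representation. Group n = k² · m with k = 2 and m = 17 · 29 = 493 (a product of primes ≡ 1 (mod 4)); a representation of m scales to one of n via (k·x)² + (k·y)² = k²(x² + y²). Each prime p ≡ 1 (mod 4) is itself a sum of two squares; find a² by testing p − a² for a perfect square:
  17: 17 − 1² = 16 = 4² ⇒ 17 = 1² + 4².
  29: 29 − 1² = 28, 29 − 2² = 25 = 5² ⇒ 29 = 2² + 5².
  Combine using the Brahmagupta–Fibonacci identity (a² + b²)(c² + d²) = (ac − bd)² + (ad + bc)² = (ac + bd)² + (ad − bc)²:
  17 · 29 = 493: from (1² + 4²)(2² + 5²), take (1·2 − 4·5, 1·5 + 4·2) = (2 − 20, 5 + 8) = (-18, 13); dropping signs (only squares matter) gives (18, 13); check 18² + 13² = 324 + 169 = 493 ✓.
  Scale by k = 2: (2·18, 2·13) = (36, 26).
Step 4: Order so x ≤ y and verify: 26² + 36² = 676 + 1296 = 1972 = n. ✓

n = 1972 = 26² + 36² (one valid representation with x ≤ y).


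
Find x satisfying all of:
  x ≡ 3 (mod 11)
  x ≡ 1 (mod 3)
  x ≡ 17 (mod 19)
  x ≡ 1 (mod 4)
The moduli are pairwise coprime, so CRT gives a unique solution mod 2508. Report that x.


Product of moduli M = 11 · 3 · 19 · 4 = 2508.
Merge one congruence at a time:
  Start: x ≡ 3 (mod 11).
  Combine with x ≡ 1 (mod 3); new modulus lcm = 33.
    Write x = 3 + 11·t and substitute into x ≡ 1 (mod 3): 11·t ≡ 1 − 3 = -2 (mod 3).
    Reduce coefficients mod 3: 2·t ≡ 1 (mod 3).
    The inverse of 2 mod 3 is 2 (since 2·2 = 4 = 1·3 + 1), so t ≡ 2·1 = 2 ≡ 2 (mod 3).
    Then x = 3 + 11·2 = 25, valid modulo lcm(11, 3) = 33: x ≡ 25 (mod 33).
  Combine with x ≡ 17 (mod 19); new modulus lcm = 627.
    Write x = 25 + 33·t and substitute into x ≡ 17 (mod 19): 33·t ≡ 17 − 25 = -8 (mod 19).
    Reduce coefficients mod 19: 14·t ≡ 11 (mod 19).
    The inverse of 14 mod 19 is 15 (since 14·15 = 210 = 11·19 + 1), so t ≡ 15·11 = 165 ≡ 13 (mod 19).
    Then x = 25 + 33·13 = 454, valid modulo lcm(33, 19) = 627: x ≡ 454 (mod 627).
  Combine with x ≡ 1 (mod 4); new modulus lcm = 2508.
    Write x = 454 + 627·t and substitute into x ≡ 1 (mod 4): 627·t ≡ 1 − 454 = -453 (mod 4).
    Reduce coefficients mod 4: 3·t ≡ 3 (mod 4).
    The inverse of 3 mod 4 is 3 (since 3·3 = 9 = 2·4 + 1), so t ≡ 3·3 = 9 ≡ 1 (mod 4).
    Then x = 454 + 627·1 = 1081, valid modulo lcm(627, 4) = 2508: x ≡ 1081 (mod 2508).
Verify against each original: 1081 mod 11 = 3, 1081 mod 3 = 1, 1081 mod 19 = 17, 1081 mod 4 = 1.

x ≡ 1081 (mod 2508).


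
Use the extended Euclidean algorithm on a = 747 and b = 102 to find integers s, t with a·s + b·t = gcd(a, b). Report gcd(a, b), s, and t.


Euclidean algorithm on (747, 102) — divide until remainder is 0:
  747 = 7 · 102 + 33
  102 = 3 · 33 + 3
  33 = 11 · 3 + 0
gcd(747, 102) = 3.
Track Bezout coefficients alongside the remainders: start with r₀ = 747 = a·1 + b·0 (s = 1, t = 0) and r₁ = 102 = a·0 + b·1 (s = 0, t = 1); each new remainder r_{k+1} = r_{k-1} − q_k·r_k inherits s_{k+1} = s_{k-1} − q_k·s_k, t_{k+1} = t_{k-1} − q_k·t_k, so r_k = a·s_k + b·t_k at every step:
  q = 7: r = 33, s = 1 − 7·0 = 1, t = 0 − 7·1 = -7  (check: 747·1 + 102·(-7) = 33)
  q = 3: r = 3, s = 0 − 3·1 = -3, t = 1 − 3·(-7) = 22  (check: 747·(-3) + 102·22 = 3)
The row with r = 3 (the gcd) gives the Bezout coefficients s = -3, t = 22.
Result: 747 · (-3) + 102 · (22) = 3.

gcd(747, 102) = 3; s = -3, t = 22 (check: 747·(-3) + 102·22 = 3).


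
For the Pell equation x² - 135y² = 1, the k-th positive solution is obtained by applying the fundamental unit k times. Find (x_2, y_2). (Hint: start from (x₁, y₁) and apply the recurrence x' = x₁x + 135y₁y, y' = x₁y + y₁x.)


Step 1: Find the fundamental solution (x₁, y₁) of x² - 135y² = 1.
  Expand √135 as a continued fraction. a₀ = ⌊√135⌋ = 11; iterate m_{k+1} = d_k·a_k − m_k, d_{k+1} = (135 − m_{k+1}²)/d_k, a_{k+1} = ⌊(a₀ + m_{k+1})/d_{k+1}⌋ (starting m₀ = 0, d₀ = 1), with convergents p_k = a_k·p_{k-1} + p_{k-2}, q_k = a_k·q_{k-1} + q_{k-2} (p₋₁ = 1, q₋₁ = 0):
  k = 0: a₀ = 11; p₀/q₀ = 11/1; p₀² − 135·q₀² = 121 − 135 = -14.
  k = 1: m = 11, d = 14, a = ⌊(11 + 11)/14⌋ = 1; p/q = (1·11 + 1)/(1·1 + 0) = 12/1; p² − 135·q² = 144 − 135 = 9.
  k = 2: m = 3, d = 9, a = ⌊(11 + 3)/9⌋ = 1; p/q = (1·12 + 11)/(1·1 + 1) = 23/2; p² − 135·q² = 529 − 540 = -11.
  k = 3: m = 6, d = 11, a = ⌊(11 + 6)/11⌋ = 1; p/q = (1·23 + 12)/(1·2 + 1) = 35/3; p² − 135·q² = 1225 − 1215 = 10.
  k = 4: m = 5, d = 10, a = ⌊(11 + 5)/10⌋ = 1; p/q = (1·35 + 23)/(1·3 + 2) = 58/5; p² − 135·q² = 3364 − 3375 = -11.
  k = 5: m = 5, d = 11, a = ⌊(11 + 5)/11⌋ = 1; p/q = (1·58 + 35)/(1·5 + 3) = 93/8; p² − 135·q² = 8649 − 8640 = 9.
  k = 6: m = 6, d = 9, a = ⌊(11 + 6)/9⌋ = 1; p/q = (1·93 + 58)/(1·8 + 5) = 151/13; p² − 135·q² = 22801 − 22815 = -14.
  k = 7: m = 3, d = 14, a = ⌊(11 + 3)/14⌋ = 1; p/q = (1·151 + 93)/(1·13 + 8) = 244/21; p² − 135·q² = 59536 − 59535 = 1.
  The first convergent with p² − 135·q² = 1 gives the fundamental solution (x₁, y₁) = (244, 21).
Step 2: Apply the recurrence (x_{n+1}, y_{n+1}) = (x₁x_n + 135y₁y_n, x₁y_n + y₁x_n) repeatedly.
  From (x_1, y_1) = (244, 21): x_2 = 244·244 + 135·21·21 = 119071; y_2 = 244·21 + 21·244 = 10248.
Step 3: Verify x_2² - 135·y_2² = 14177903041 - 14177903040 = 1 (should be 1). ✓

(x_1, y_1) = (244, 21); (x_2, y_2) = (119071, 10248).


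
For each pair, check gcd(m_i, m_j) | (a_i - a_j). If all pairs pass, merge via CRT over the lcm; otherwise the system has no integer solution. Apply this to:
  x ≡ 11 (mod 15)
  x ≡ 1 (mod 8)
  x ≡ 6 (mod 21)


Moduli 15, 8, 21 are not pairwise coprime, so CRT works modulo lcm(m_i) when all pairwise compatibility conditions hold.
Pairwise compatibility: gcd(m_i, m_j) must divide a_i - a_j for every pair.
Merge one congruence at a time:
  Start: x ≡ 11 (mod 15).
  Combine with x ≡ 1 (mod 8): gcd(15, 8) = 1; 1 - 11 = -10, which IS divisible by 1, so compatible.
    Write x = 11 + 15·t and substitute into x ≡ 1 (mod 8): 15·t ≡ 1 − 11 = -10 (mod 8).
    Reduce coefficients mod 8: 7·t ≡ 6 (mod 8).
    The inverse of 7 mod 8 is 7 (since 7·7 = 49 = 6·8 + 1), so t ≡ 7·6 = 42 ≡ 2 (mod 8).
    Then x = 11 + 15·2 = 41, valid modulo lcm(15, 8) = 120: x ≡ 41 (mod 120).
  Combine with x ≡ 6 (mod 21): gcd(120, 21) = 3, and 6 - 41 = -35 is NOT divisible by 3.
    ⇒ system is inconsistent (no integer solution).

No solution (the system is inconsistent).


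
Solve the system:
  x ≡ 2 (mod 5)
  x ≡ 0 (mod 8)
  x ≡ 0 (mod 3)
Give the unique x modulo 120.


Moduli 5, 8, 3 are pairwise coprime; by CRT there is a unique solution modulo M = 5 · 8 · 3 = 120.
Solve pairwise, accumulating the modulus:
  Start with x ≡ 2 (mod 5).
  Combine with x ≡ 0 (mod 8): since gcd(5, 8) = 1, we get a unique residue mod 40.
    Write x = 2 + 5·t and substitute into x ≡ 0 (mod 8): 5·t ≡ 0 − 2 = -2 (mod 8).
    Reduce coefficients mod 8: 5·t ≡ 6 (mod 8).
    The inverse of 5 mod 8 is 5 (since 5·5 = 25 = 3·8 + 1), so t ≡ 5·6 = 30 ≡ 6 (mod 8).
    Then x = 2 + 5·6 = 32, valid modulo lcm(5, 8) = 40: x ≡ 32 (mod 40).
  Combine with x ≡ 0 (mod 3): since gcd(40, 3) = 1, we get a unique residue mod 120.
    Write x = 32 + 40·t and substitute into x ≡ 0 (mod 3): 40·t ≡ 0 − 32 = -32 (mod 3).
    Reduce coefficients mod 3: 1·t ≡ 1 (mod 3).
    So t ≡ 1 (mod 3).
    Then x = 32 + 40·1 = 72, valid modulo lcm(40, 3) = 120: x ≡ 72 (mod 120).
Verify: 72 mod 5 = 2 ✓, 72 mod 8 = 0 ✓, 72 mod 3 = 0 ✓.

x ≡ 72 (mod 120).


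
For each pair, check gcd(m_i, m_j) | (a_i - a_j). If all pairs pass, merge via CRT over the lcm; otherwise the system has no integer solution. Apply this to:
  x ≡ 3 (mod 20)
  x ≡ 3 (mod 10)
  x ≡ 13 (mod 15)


Moduli 20, 10, 15 are not pairwise coprime, so CRT works modulo lcm(m_i) when all pairwise compatibility conditions hold.
Pairwise compatibility: gcd(m_i, m_j) must divide a_i - a_j for every pair.
Merge one congruence at a time:
  Start: x ≡ 3 (mod 20).
  Combine with x ≡ 3 (mod 10): gcd(20, 10) = 10; 3 - 3 = 0, which IS divisible by 10, so compatible.
    Write x = 3 + 20·t and substitute into x ≡ 3 (mod 10): 20·t ≡ 3 − 3 = 0 (mod 10).
    Divide the congruence (and modulus) by g = 10: 2·t ≡ 0 (mod 1).
    Modulo 1 every t works; take t = 0.
    Then x = 3 + 20·0 = 3, valid modulo lcm(20, 10) = 20: x ≡ 3 (mod 20).
  Combine with x ≡ 13 (mod 15): gcd(20, 15) = 5; 13 - 3 = 10, which IS divisible by 5, so compatible.
    Write x = 3 + 20·t and substitute into x ≡ 13 (mod 15): 20·t ≡ 13 − 3 = 10 (mod 15).
    Divide the congruence (and modulus) by g = 5: 4·t ≡ 2 (mod 3).
    Reduce coefficients mod 3: 1·t ≡ 2 (mod 3).
    So t ≡ 2 (mod 3).
    Then x = 3 + 20·2 = 43, valid modulo lcm(20, 15) = 60: x ≡ 43 (mod 60).
Verify: 43 mod 20 = 3, 43 mod 10 = 3, 43 mod 15 = 13.

x ≡ 43 (mod 60).


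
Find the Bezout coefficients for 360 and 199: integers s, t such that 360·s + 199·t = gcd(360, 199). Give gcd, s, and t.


Euclidean algorithm on (360, 199) — divide until remainder is 0:
  360 = 1 · 199 + 161
  199 = 1 · 161 + 38
  161 = 4 · 38 + 9
  38 = 4 · 9 + 2
  9 = 4 · 2 + 1
  2 = 2 · 1 + 0
gcd(360, 199) = 1.
Track Bezout coefficients alongside the remainders: start with r₀ = 360 = a·1 + b·0 (s = 1, t = 0) and r₁ = 199 = a·0 + b·1 (s = 0, t = 1); each new remainder r_{k+1} = r_{k-1} − q_k·r_k inherits s_{k+1} = s_{k-1} − q_k·s_k, t_{k+1} = t_{k-1} − q_k·t_k, so r_k = a·s_k + b·t_k at every step:
  q = 1: r = 161, s = 1 − 1·0 = 1, t = 0 − 1·1 = -1  (check: 360·1 + 199·(-1) = 161)
  q = 1: r = 38, s = 0 − 1·1 = -1, t = 1 − 1·(-1) = 2  (check: 360·(-1) + 199·2 = 38)
  q = 4: r = 9, s = 1 − 4·(-1) = 5, t = -1 − 4·2 = -9  (check: 360·5 + 199·(-9) = 9)
  q = 4: r = 2, s = -1 − 4·5 = -21, t = 2 − 4·(-9) = 38  (check: 360·(-21) + 199·38 = 2)
  q = 4: r = 1, s = 5 − 4·(-21) = 89, t = -9 − 4·38 = -161  (check: 360·89 + 199·(-161) = 1)
The row with r = 1 (the gcd) gives the Bezout coefficients s = 89, t = -161.
Result: 360 · (89) + 199 · (-161) = 1.

gcd(360, 199) = 1; s = 89, t = -161 (check: 360·89 + 199·(-161) = 1).


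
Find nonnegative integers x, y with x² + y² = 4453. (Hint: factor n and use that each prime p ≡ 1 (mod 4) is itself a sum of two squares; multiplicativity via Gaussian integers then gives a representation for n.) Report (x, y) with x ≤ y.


Step 1: Factor n = 4453 = 61 · 73.
Step 2: Check the mod-4 condition on each prime factor: 61 ≡ 1 (mod 4), exponent 1; 73 ≡ 1 (mod 4), exponent 1.
All primes ≡ 3 (mod 4) appear to even exponent (or don't appear), so by the two-squares theorem n IS expressible as a sum of two squares.
Step 3: Build a representation. Here n = 61 · 73 is a product of primes ≡ 1 (mod 4). Each prime p ≡ 1 (mod 4) is itself a sum of two squares; find a² by testing p − a² for a perfect square:
  61: 61 − 1² = 60, 61 − 2² = 57, 61 − 3² = 52, 61 − 4² = 45, 61 − 5² = 36 = 6² ⇒ 61 = 5² + 6².
  73: 73 − 1² = 72, 73 − 2² = 69, 73 − 3² = 64 = 8² ⇒ 73 = 3² + 8².
  Combine using the Brahmagupta–Fibonacci identity (a² + b²)(c² + d²) = (ac − bd)² + (ad + bc)² = (ac + bd)² + (ad − bc)²:
  61 · 73 = 4453: from (5² + 6²)(3² + 8²), take (5·3 − 6·8, 5·8 + 6·3) = (15 − 48, 40 + 18) = (-33, 58); dropping signs (only squares matter) gives (33, 58); check 33² + 58² = 1089 + 3364 = 4453 ✓.
Step 4: Order so x ≤ y and verify: 33² + 58² = 1089 + 3364 = 4453 = n. ✓

n = 4453 = 33² + 58² (one valid representation with x ≤ y).


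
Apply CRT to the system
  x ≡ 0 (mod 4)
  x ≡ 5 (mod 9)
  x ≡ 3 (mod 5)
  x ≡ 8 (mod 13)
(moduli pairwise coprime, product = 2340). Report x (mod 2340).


Product of moduli M = 4 · 9 · 5 · 13 = 2340.
Merge one congruence at a time:
  Start: x ≡ 0 (mod 4).
  Combine with x ≡ 5 (mod 9); new modulus lcm = 36.
    Write x = 0 + 4·t and substitute into x ≡ 5 (mod 9): 4·t ≡ 5 − 0 = 5 (mod 9).
    The inverse of 4 mod 9 is 7 (since 4·7 = 28 = 3·9 + 1), so t ≡ 7·5 = 35 ≡ 8 (mod 9).
    Then x = 0 + 4·8 = 32, valid modulo lcm(4, 9) = 36: x ≡ 32 (mod 36).
  Combine with x ≡ 3 (mod 5); new modulus lcm = 180.
    Write x = 32 + 36·t and substitute into x ≡ 3 (mod 5): 36·t ≡ 3 − 32 = -29 (mod 5).
    Reduce coefficients mod 5: 1·t ≡ 1 (mod 5).
    So t ≡ 1 (mod 5).
    Then x = 32 + 36·1 = 68, valid modulo lcm(36, 5) = 180: x ≡ 68 (mod 180).
  Combine with x ≡ 8 (mod 13); new modulus lcm = 2340.
    Write x = 68 + 180·t and substitute into x ≡ 8 (mod 13): 180·t ≡ 8 − 68 = -60 (mod 13).
    Reduce coefficients mod 13: 11·t ≡ 5 (mod 13).
    The inverse of 11 mod 13 is 6 (since 11·6 = 66 = 5·13 + 1), so t ≡ 6·5 = 30 ≡ 4 (mod 13).
    Then x = 68 + 180·4 = 788, valid modulo lcm(180, 13) = 2340: x ≡ 788 (mod 2340).
Verify against each original: 788 mod 4 = 0, 788 mod 9 = 5, 788 mod 5 = 3, 788 mod 13 = 8.

x ≡ 788 (mod 2340).


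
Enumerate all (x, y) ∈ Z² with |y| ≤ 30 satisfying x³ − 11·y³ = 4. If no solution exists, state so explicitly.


The equation is x³ - 11y³ = 4. For fixed y, x³ = 11·y³ + 4, so a solution requires the RHS to be a perfect cube.
Strategy: iterate y from -30 to 30, compute RHS = 11·y³ + 4, and check whether it is a (positive or negative) perfect cube.
Check small values of y:
  y = 0: RHS = 4 is not a perfect cube.
  y = 1: RHS = 15 is not a perfect cube.
  y = -1: RHS = -7 is not a perfect cube.
  y = 2: RHS = 92 is not a perfect cube.
  y = -2: RHS = -84 is not a perfect cube.
  y = 3: RHS = 301 is not a perfect cube.
  y = -3: RHS = -293 is not a perfect cube.
Continuing the search up to |y| = 30 finds no solutions either.
No (x, y) in the scanned range satisfies the equation.

No integer solutions with |y| ≤ 30.


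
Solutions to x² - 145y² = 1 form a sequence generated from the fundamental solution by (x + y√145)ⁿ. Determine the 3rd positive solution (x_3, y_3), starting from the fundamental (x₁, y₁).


Step 1: Find the fundamental solution (x₁, y₁) of x² - 145y² = 1.
  Expand √145 as a continued fraction. a₀ = ⌊√145⌋ = 12; iterate m_{k+1} = d_k·a_k − m_k, d_{k+1} = (145 − m_{k+1}²)/d_k, a_{k+1} = ⌊(a₀ + m_{k+1})/d_{k+1}⌋ (starting m₀ = 0, d₀ = 1), with convergents p_k = a_k·p_{k-1} + p_{k-2}, q_k = a_k·q_{k-1} + q_{k-2} (p₋₁ = 1, q₋₁ = 0):
  k = 0: a₀ = 12; p₀/q₀ = 12/1; p₀² − 145·q₀² = 144 − 145 = -1.
  k = 1: m = 12, d = 1, a = ⌊(12 + 12)/1⌋ = 24; p/q = (24·12 + 1)/(24·1 + 0) = 289/24; p² − 145·q² = 83521 − 83520 = 1.
  The first convergent with p² − 145·q² = 1 gives the fundamental solution (x₁, y₁) = (289, 24).
Step 2: Apply the recurrence (x_{n+1}, y_{n+1}) = (x₁x_n + 145y₁y_n, x₁y_n + y₁x_n) repeatedly.
  From (x_1, y_1) = (289, 24): x_2 = 289·289 + 145·24·24 = 167041; y_2 = 289·24 + 24·289 = 13872.
  From (x_2, y_2) = (167041, 13872): x_3 = 289·167041 + 145·24·13872 = 96549409; y_3 = 289·13872 + 24·167041 = 8017992.
Step 3: Verify x_3² - 145·y_3² = 9321788378249281 - 9321788378249280 = 1 (should be 1). ✓

(x_1, y_1) = (289, 24); (x_3, y_3) = (96549409, 8017992).


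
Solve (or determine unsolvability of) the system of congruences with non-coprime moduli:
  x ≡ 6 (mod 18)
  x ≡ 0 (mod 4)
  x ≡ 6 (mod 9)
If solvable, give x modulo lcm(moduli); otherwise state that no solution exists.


Moduli 18, 4, 9 are not pairwise coprime, so CRT works modulo lcm(m_i) when all pairwise compatibility conditions hold.
Pairwise compatibility: gcd(m_i, m_j) must divide a_i - a_j for every pair.
Merge one congruence at a time:
  Start: x ≡ 6 (mod 18).
  Combine with x ≡ 0 (mod 4): gcd(18, 4) = 2; 0 - 6 = -6, which IS divisible by 2, so compatible.
    Write x = 6 + 18·t and substitute into x ≡ 0 (mod 4): 18·t ≡ 0 − 6 = -6 (mod 4).
    Divide the congruence (and modulus) by g = 2: 9·t ≡ -3 (mod 2).
    Reduce coefficients mod 2: 1·t ≡ 1 (mod 2).
    So t ≡ 1 (mod 2).
    Then x = 6 + 18·1 = 24, valid modulo lcm(18, 4) = 36: x ≡ 24 (mod 36).
  Combine with x ≡ 6 (mod 9): gcd(36, 9) = 9; 6 - 24 = -18, which IS divisible by 9, so compatible.
    Write x = 24 + 36·t and substitute into x ≡ 6 (mod 9): 36·t ≡ 6 − 24 = -18 (mod 9).
    Divide the congruence (and modulus) by g = 9: 4·t ≡ -2 (mod 1).
    Modulo 1 every t works; take t = 0.
    Then x = 24 + 36·0 = 24, valid modulo lcm(36, 9) = 36: x ≡ 24 (mod 36).
Verify: 24 mod 18 = 6, 24 mod 4 = 0, 24 mod 9 = 6.

x ≡ 24 (mod 36).


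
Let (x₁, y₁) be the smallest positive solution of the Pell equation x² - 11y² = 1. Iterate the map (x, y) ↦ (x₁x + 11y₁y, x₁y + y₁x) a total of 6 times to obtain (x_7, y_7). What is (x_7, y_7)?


Step 1: Find the fundamental solution (x₁, y₁) of x² - 11y² = 1.
  Expand √11 as a continued fraction. a₀ = ⌊√11⌋ = 3; iterate m_{k+1} = d_k·a_k − m_k, d_{k+1} = (11 − m_{k+1}²)/d_k, a_{k+1} = ⌊(a₀ + m_{k+1})/d_{k+1}⌋ (starting m₀ = 0, d₀ = 1), with convergents p_k = a_k·p_{k-1} + p_{k-2}, q_k = a_k·q_{k-1} + q_{k-2} (p₋₁ = 1, q₋₁ = 0):
  k = 0: a₀ = 3; p₀/q₀ = 3/1; p₀² − 11·q₀² = 9 − 11 = -2.
  k = 1: m = 3, d = 2, a = ⌊(3 + 3)/2⌋ = 3; p/q = (3·3 + 1)/(3·1 + 0) = 10/3; p² − 11·q² = 100 − 99 = 1.
  The first convergent with p² − 11·q² = 1 gives the fundamental solution (x₁, y₁) = (10, 3).
Step 2: Apply the recurrence (x_{n+1}, y_{n+1}) = (x₁x_n + 11y₁y_n, x₁y_n + y₁x_n) repeatedly.
  From (x_1, y_1) = (10, 3): x_2 = 10·10 + 11·3·3 = 199; y_2 = 10·3 + 3·10 = 60.
  From (x_2, y_2) = (199, 60): x_3 = 10·199 + 11·3·60 = 3970; y_3 = 10·60 + 3·199 = 1197.
  From (x_3, y_3) = (3970, 1197): x_4 = 10·3970 + 11·3·1197 = 79201; y_4 = 10·1197 + 3·3970 = 23880.
  From (x_4, y_4) = (79201, 23880): x_5 = 10·79201 + 11·3·23880 = 1580050; y_5 = 10·23880 + 3·79201 = 476403.
  From (x_5, y_5) = (1580050, 476403): x_6 = 10·1580050 + 11·3·476403 = 31521799; y_6 = 10·476403 + 3·1580050 = 9504180.
  From (x_6, y_6) = (31521799, 9504180): x_7 = 10·31521799 + 11·3·9504180 = 628855930; y_7 = 10·9504180 + 3·31521799 = 189607197.
Step 3: Verify x_7² - 11·y_7² = 395459780696164900 - 395459780696164899 = 1 (should be 1). ✓

(x_1, y_1) = (10, 3); (x_7, y_7) = (628855930, 189607197).


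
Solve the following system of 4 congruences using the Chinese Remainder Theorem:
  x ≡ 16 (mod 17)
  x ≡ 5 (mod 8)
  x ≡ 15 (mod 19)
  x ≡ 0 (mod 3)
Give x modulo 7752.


Product of moduli M = 17 · 8 · 19 · 3 = 7752.
Merge one congruence at a time:
  Start: x ≡ 16 (mod 17).
  Combine with x ≡ 5 (mod 8); new modulus lcm = 136.
    Write x = 16 + 17·t and substitute into x ≡ 5 (mod 8): 17·t ≡ 5 − 16 = -11 (mod 8).
    Reduce coefficients mod 8: 1·t ≡ 5 (mod 8).
    So t ≡ 5 (mod 8).
    Then x = 16 + 17·5 = 101, valid modulo lcm(17, 8) = 136: x ≡ 101 (mod 136).
  Combine with x ≡ 15 (mod 19); new modulus lcm = 2584.
    Write x = 101 + 136·t and substitute into x ≡ 15 (mod 19): 136·t ≡ 15 − 101 = -86 (mod 19).
    Reduce coefficients mod 19: 3·t ≡ 9 (mod 19).
    The inverse of 3 mod 19 is 13 (since 3·13 = 39 = 2·19 + 1), so t ≡ 13·9 = 117 ≡ 3 (mod 19).
    Then x = 101 + 136·3 = 509, valid modulo lcm(136, 19) = 2584: x ≡ 509 (mod 2584).
  Combine with x ≡ 0 (mod 3); new modulus lcm = 7752.
    Write x = 509 + 2584·t and substitute into x ≡ 0 (mod 3): 2584·t ≡ 0 − 509 = -509 (mod 3).
    Reduce coefficients mod 3: 1·t ≡ 1 (mod 3).
    So t ≡ 1 (mod 3).
    Then x = 509 + 2584·1 = 3093, valid modulo lcm(2584, 3) = 7752: x ≡ 3093 (mod 7752).
Verify against each original: 3093 mod 17 = 16, 3093 mod 8 = 5, 3093 mod 19 = 15, 3093 mod 3 = 0.

x ≡ 3093 (mod 7752).
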